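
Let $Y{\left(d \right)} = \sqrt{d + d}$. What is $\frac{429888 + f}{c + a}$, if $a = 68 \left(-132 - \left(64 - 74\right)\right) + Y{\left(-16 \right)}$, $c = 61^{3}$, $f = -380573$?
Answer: $\frac{10784450775}{47823129257} - \frac{197260 i \sqrt{2}}{47823129257} \approx 0.22551 - 5.8333 \cdot 10^{-6} i$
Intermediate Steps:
$Y{\left(d \right)} = \sqrt{2} \sqrt{d}$ ($Y{\left(d \right)} = \sqrt{2 d} = \sqrt{2} \sqrt{d}$)
$c = 226981$
$a = -8296 + 4 i \sqrt{2}$ ($a = 68 \left(-132 - \left(64 - 74\right)\right) + \sqrt{2} \sqrt{-16} = 68 \left(-132 - \left(64 - 74\right)\right) + \sqrt{2} \cdot 4 i = 68 \left(-132 - -10\right) + 4 i \sqrt{2} = 68 \left(-132 + 10\right) + 4 i \sqrt{2} = 68 \left(-122\right) + 4 i \sqrt{2} = -8296 + 4 i \sqrt{2} \approx -8296.0 + 5.6569 i$)
$\frac{429888 + f}{c + a} = \frac{429888 - 380573}{226981 - \left(8296 - 4 i \sqrt{2}\right)} = \frac{49315}{218685 + 4 i \sqrt{2}}$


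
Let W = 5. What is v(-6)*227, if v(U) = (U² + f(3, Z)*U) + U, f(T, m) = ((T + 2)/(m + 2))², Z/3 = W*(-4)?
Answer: 11437395/1682 ≈ 6799.9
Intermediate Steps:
Z = -60 (Z = 3*(5*(-4)) = 3*(-20) = -60)
f(T, m) = (2 + T)²/(2 + m)² (f(T, m) = ((2 + T)/(2 + m))² = (2 + T)²/(2 + m)²)
v(U) = U² + 3389*U/3364 (v(U) = (U² + ((2 + 3)²/(2 - 60)²)*U) + U = (U² + (5²/(-58)²)*U) + U = (U² + (25*(1/3364))*U) + U = (U² + 25*U/3364) + U = U² + 3389*U/3364)
v(-6)*227 = ((1/3364)*(-6)*(3389 + 3364*(-6)))*227 = ((1/3364)*(-6)*(3389 - 20184))*227 = ((1/3364)*(-6)*(-16795))*227 = (50385/1682)*227 = 11437395/1682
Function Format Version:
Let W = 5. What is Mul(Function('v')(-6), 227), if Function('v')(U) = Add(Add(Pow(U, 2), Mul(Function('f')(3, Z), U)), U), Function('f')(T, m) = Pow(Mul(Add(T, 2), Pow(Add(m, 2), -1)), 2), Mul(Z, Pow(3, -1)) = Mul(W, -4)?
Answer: Rational(11437395, 1682) ≈ 6799.9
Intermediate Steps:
Z = -60 (Z = Mul(3, Mul(5, -4)) = Mul(3, -20) = -60)
Function('f')(T, m) = Mul(Pow(Add(2, T), 2), Pow(Add(2, m), -2)) (Function('f')(T, m) = Pow(Mul(Add(2, T), Pow(Add(2, m), -1)), 2) = Pow(Mul(Pow(Add(2, m), -1), Add(2, T)), 2) = Mul(Pow(Add(2, T), 2), Pow(Add(2, m), -2)))
Function('v')(U) = Add(Pow(U, 2), Mul(Rational(3389, 3364), U)) (Function('v')(U) = Add(Add(Pow(U, 2), Mul(Mul(Pow(Add(2, 3), 2), Pow(Add(2, -60), -2)), U)), U) = Add(Add(Pow(U, 2), Mul(Mul(Pow(5, 2), Pow(-58, -2)), U)), U) = Add(Add(Pow(U, 2), Mul(Mul(25, Rational(1, 3364)), U)), U) = Add(Add(Pow(U, 2), Mul(Rational(25, 3364), U)), U) = Add(Pow(U, 2), Mul(Rational(3389, 3364), U)))
Mul(Function('v')(-6), 227) = Mul(Mul(Rational(1, 3364), -6, Add(3389, Mul(3364, -6))), 227) = Mul(Mul(Rational(1, 3364), -6, Add(3389, -20184)), 227) = Mul(Mul(Rational(1, 3364), -6, -16795), 227) = Mul(Rational(50385, 1682), 227) = Rational(11437395, 1682)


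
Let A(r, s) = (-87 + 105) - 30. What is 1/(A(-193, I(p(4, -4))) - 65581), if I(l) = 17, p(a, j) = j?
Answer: -1/65593 ≈ -1.5246e-5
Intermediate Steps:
A(r, s) = -12 (A(r, s) = 18 - 30 = -12)
1/(A(-193, I(p(4, -4))) - 65581) = 1/(-12 - 65581) = 1/(-65593) = -1/65593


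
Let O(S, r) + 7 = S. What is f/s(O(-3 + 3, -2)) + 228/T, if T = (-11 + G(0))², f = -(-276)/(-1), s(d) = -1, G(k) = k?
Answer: 33624/121 ≈ 277.88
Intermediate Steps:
O(S, r) = -7 + S
f = -276 (f = -(-276)*(-1) = -46*6 = -276)
T = 121 (T = (-11 + 0)² = (-11)² = 121)
f/s(O(-3 + 3, -2)) + 228/T = -276/(-1) + 228/121 = -276*(-1) + 228*(1/121) = 276 + 228/121 = 33624/121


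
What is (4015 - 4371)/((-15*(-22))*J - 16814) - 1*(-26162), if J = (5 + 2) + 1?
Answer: 185410272/7087 ≈ 26162.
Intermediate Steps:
J = 8 (J = 7 + 1 = 8)
(4015 - 4371)/((-15*(-22))*J - 16814) - 1*(-26162) = (4015 - 4371)/(-15*(-22)*8 - 16814) - 1*(-26162) = -356/(330*8 - 16814) + 26162 = -356/(2640 - 16814) + 26162 = -356/(-14174) + 26162 = -356*(-1/14174) + 26162 = 178/7087 + 26162 = 185410272/7087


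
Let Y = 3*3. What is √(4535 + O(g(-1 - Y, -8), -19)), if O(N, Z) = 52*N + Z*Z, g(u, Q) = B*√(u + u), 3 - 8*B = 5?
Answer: √(4896 - 26*I*√5) ≈ 69.973 - 0.4154*I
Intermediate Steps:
B = -¼ (B = 3/8 - ⅛*5 = 3/8 - 5/8 = -¼ ≈ -0.25000)
Y = 9
g(u, Q) = -√2*√u/4 (g(u, Q) = -√(u + u)/4 = -√2*√u/4)
O(N, Z) = Z² + 52*N (O(N, Z) = 52*N + Z² = Z² + 52*N)
√(4535 + O(g(-1 - Y, -8), -19)) = √(4535 + ((-19)² + 52*(-√2*√(-1 - 1*9)/4))) = √(4535 + (361 + 52*(-√2*√(-1 - 9)/4))) = √(4535 + (361 + 52*(-√2*√(-10)/4))) = √(4535 + (361 + 52*(-√2*I*√10/4))) = √(4535 + (361 + 52*(-I*√5/2))) = √(4535 + (361 - 26*I*√5)) = √(4896 - 26*I*√5)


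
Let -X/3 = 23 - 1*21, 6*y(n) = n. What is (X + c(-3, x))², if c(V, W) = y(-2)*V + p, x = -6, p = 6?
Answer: 1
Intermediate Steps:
y(n) = n/6
X = -6 (X = -3*(23 - 1*21) = -3*(23 - 21) = -3*2 = -6)
c(V, W) = 6 - V/3 (c(V, W) = ((⅙)*(-2))*V + 6 = -V/3 + 6 = 6 - V/3)
(X + c(-3, x))² = (-6 + (6 - ⅓*(-3)))² = (-6 + (6 + 1))² = (-6 + 7)² = 1² = 1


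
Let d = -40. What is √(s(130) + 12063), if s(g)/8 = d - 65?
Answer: 3*√1247 ≈ 105.94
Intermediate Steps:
s(g) = -840 (s(g) = 8*(-40 - 65) = 8*(-105) = -840)
√(s(130) + 12063) = √(-840 + 12063) = √11223 = 3*√1247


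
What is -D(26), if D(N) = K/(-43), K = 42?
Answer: 42/43 ≈ 0.97674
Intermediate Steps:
D(N) = -42/43 (D(N) = 42/(-43) = 42*(-1/43) = -42/43)
-D(26) = -1*(-42/43) = 42/43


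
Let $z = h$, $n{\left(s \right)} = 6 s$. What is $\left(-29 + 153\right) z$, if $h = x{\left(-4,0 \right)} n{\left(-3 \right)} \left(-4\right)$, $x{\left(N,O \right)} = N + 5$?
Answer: $8928$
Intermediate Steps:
$x{\left(N,O \right)} = 5 + N$
$h = 72$ ($h = \left(5 - 4\right) 6 \left(-3\right) \left(-4\right) = 1 \left(-18\right) \left(-4\right) = \left(-18\right) \left(-4\right) = 72$)
$z = 72$
$\left(-29 + 153\right) z = \left(-29 + 153\right) 72 = 124 \cdot 72 = 8928$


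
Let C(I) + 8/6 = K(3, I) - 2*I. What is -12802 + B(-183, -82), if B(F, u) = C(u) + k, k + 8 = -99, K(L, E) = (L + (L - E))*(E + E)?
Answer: -81535/3 ≈ -27178.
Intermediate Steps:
K(L, E) = 2*E*(-E + 2*L) (K(L, E) = (-E + 2*L)*(2*E) = 2*E*(-E + 2*L))
C(I) = -4/3 - 2*I + 2*I*(6 - I) (C(I) = -4/3 + (2*I*(-I + 2*3) - 2*I) = -4/3 + (2*I*(-I + 6) - 2*I) = -4/3 + (2*I*(6 - I) - 2*I) = -4/3 + (-2*I + 2*I*(6 - I)) = -4/3 - 2*I + 2*I*(6 - I))
k = -107 (k = -8 - 99 = -107)
B(F, u) = -325/3 - 2*u**2 + 10*u (B(F, u) = (-4/3 - 2*u**2 + 10*u) - 107 = -325/3 - 2*u**2 + 10*u)
-12802 + B(-183, -82) = -12802 + (-325/3 - 2*(-82)**2 + 10*(-82)) = -12802 + (-325/3 - 2*6724 - 820) = -12802 + (-325/3 - 13448 - 820) = -12802 - 43129/3 = -81535/3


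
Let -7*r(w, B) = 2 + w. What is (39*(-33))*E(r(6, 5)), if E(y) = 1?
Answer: -1287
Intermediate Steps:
r(w, B) = -2/7 - w/7 (r(w, B) = -(2 + w)/7 = -2/7 - w/7)
(39*(-33))*E(r(6, 5)) = (39*(-33))*1 = -1287*1 = -1287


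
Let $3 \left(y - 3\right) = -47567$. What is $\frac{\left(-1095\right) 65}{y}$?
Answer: $\frac{213525}{47558} \approx 4.4898$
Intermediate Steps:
$y = - \frac{47558}{3}$ ($y = 3 + \frac{1}{3} \left(-47567\right) = 3 - \frac{47567}{3} = - \frac{47558}{3} \approx -15853.0$)
$\frac{\left(-1095\right) 65}{y} = \frac{\left(-1095\right) 65}{- \frac{47558}{3}} = \left(-71175\right) \left(- \frac{3}{47558}\right) = \frac{213525}{47558}$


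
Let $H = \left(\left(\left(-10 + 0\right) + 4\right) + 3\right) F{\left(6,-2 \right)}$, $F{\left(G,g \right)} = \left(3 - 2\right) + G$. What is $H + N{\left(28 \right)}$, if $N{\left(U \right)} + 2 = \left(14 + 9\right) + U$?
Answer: $28$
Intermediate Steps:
$N{\left(U \right)} = 21 + U$ ($N{\left(U \right)} = -2 + \left(\left(14 + 9\right) + U\right) = -2 + \left(23 + U\right) = 21 + U$)
$F{\left(G,g \right)} = 1 + G$
$H = -21$ ($H = \left(\left(\left(-10 + 0\right) + 4\right) + 3\right) \left(1 + 6\right) = \left(\left(-10 + 4\right) + 3\right) 7 = \left(-6 + 3\right) 7 = \left(-3\right) 7 = -21$)
$H + N{\left(28 \right)} = -21 + \left(21 + 28\right) = -21 + 49 = 28$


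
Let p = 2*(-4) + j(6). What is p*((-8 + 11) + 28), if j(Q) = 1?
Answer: -217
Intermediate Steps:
p = -7 (p = 2*(-4) + 1 = -8 + 1 = -7)
p*((-8 + 11) + 28) = -7*((-8 + 11) + 28) = -7*(3 + 28) = -7*31 = -217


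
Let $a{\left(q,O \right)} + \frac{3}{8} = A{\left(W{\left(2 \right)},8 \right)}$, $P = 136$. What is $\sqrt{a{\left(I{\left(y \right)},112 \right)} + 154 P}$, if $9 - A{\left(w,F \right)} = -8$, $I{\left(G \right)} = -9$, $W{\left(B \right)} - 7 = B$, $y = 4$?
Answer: $\frac{\sqrt{335370}}{4} \approx 144.78$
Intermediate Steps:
$W{\left(B \right)} = 7 + B$
$A{\left(w,F \right)} = 17$ ($A{\left(w,F \right)} = 9 - -8 = 9 + 8 = 17$)
$a{\left(q,O \right)} = \frac{133}{8}$ ($a{\left(q,O \right)} = - \frac{3}{8} + 17 = \frac{133}{8}$)
$\sqrt{a{\left(I{\left(y \right)},112 \right)} + 154 P} = \sqrt{\frac{133}{8} + 154 \cdot 136} = \sqrt{\frac{133}{8} + 20944} = \sqrt{\frac{167685}{8}} = \frac{\sqrt{335370}}{4}$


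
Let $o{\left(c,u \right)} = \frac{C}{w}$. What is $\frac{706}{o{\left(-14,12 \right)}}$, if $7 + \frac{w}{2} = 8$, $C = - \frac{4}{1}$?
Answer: $-353$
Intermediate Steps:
$C = -4$ ($C = \left(-4\right) 1 = -4$)
$w = 2$ ($w = -14 + 2 \cdot 8 = -14 + 16 = 2$)
$o{\left(c,u \right)} = -2$ ($o{\left(c,u \right)} = - \frac{4}{2} = \left(-4\right) \frac{1}{2} = -2$)
$\frac{706}{o{\left(-14,12 \right)}} = \frac{706}{-2} = 706 \left(- \frac{1}{2}\right) = -353$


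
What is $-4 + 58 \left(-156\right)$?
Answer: $-9052$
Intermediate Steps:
$-4 + 58 \left(-156\right) = -4 - 9048 = -9052$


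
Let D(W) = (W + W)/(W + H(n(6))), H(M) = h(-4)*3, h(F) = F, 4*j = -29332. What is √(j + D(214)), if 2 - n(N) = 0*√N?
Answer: I*√74782319/101 ≈ 85.621*I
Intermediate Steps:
j = -7333 (j = (¼)*(-29332) = -7333)
n(N) = 2 (n(N) = 2 - 0*√N = 2 - 1*0 = 2 + 0 = 2)
H(M) = -12 (H(M) = -4*3 = -12)
D(W) = 2*W/(-12 + W) (D(W) = (W + W)/(W - 12) = (2*W)/(-12 + W) = 2*W/(-12 + W))
√(j + D(214)) = √(-7333 + 2*214/(-12 + 214)) = √(-7333 + 2*214/202) = √(-7333 + 2*214*(1/202)) = √(-7333 + 214/101) = √(-740419/101) = I*√74782319/101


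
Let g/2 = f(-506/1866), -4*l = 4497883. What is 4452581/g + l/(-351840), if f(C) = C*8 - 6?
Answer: -1461617018972207/5363448960 ≈ -2.7251e+5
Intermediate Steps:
l = -4497883/4 (l = -1/4*4497883 = -4497883/4 ≈ -1.1245e+6)
f(C) = -6 + 8*C (f(C) = 8*C - 6 = -6 + 8*C)
g = -15244/933 (g = 2*(-6 + 8*(-506/1866)) = 2*(-6 + 8*(-506*1/1866)) = 2*(-6 + 8*(-253/933)) = 2*(-6 - 2024/933) = 2*(-7622/933) = -15244/933 ≈ -16.339)
4452581/g + l/(-351840) = 4452581/(-15244/933) - 4497883/4/(-351840) = 4452581*(-933/15244) - 4497883/4*(-1/351840) = -4154258073/15244 + 4497883/1407360 = -1461617018972207/5363448960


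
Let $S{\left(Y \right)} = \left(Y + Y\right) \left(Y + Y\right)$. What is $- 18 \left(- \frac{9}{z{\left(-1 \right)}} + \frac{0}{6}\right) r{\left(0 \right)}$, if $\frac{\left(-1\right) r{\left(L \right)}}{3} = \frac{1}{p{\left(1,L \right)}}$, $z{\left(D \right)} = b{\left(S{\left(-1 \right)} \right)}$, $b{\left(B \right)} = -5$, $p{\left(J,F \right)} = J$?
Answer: $\frac{486}{5} \approx 97.2$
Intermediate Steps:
$S{\left(Y \right)} = 4 Y^{2}$ ($S{\left(Y \right)} = 2 Y 2 Y = 4 Y^{2}$)
$z{\left(D \right)} = -5$
$r{\left(L \right)} = -3$ ($r{\left(L \right)} = - \frac{3}{1} = \left(-3\right) 1 = -3$)
$- 18 \left(- \frac{9}{z{\left(-1 \right)}} + \frac{0}{6}\right) r{\left(0 \right)} = - 18 \left(- \frac{9}{-5} + \frac{0}{6}\right) \left(-3\right) = - 18 \left(\left(-9\right) \left(- \frac{1}{5}\right) + 0 \cdot \frac{1}{6}\right) \left(-3\right) = - 18 \left(\frac{9}{5} + 0\right) \left(-3\right) = \left(-18\right) \frac{9}{5} \left(-3\right) = \left(- \frac{162}{5}\right) \left(-3\right) = \frac{486}{5}$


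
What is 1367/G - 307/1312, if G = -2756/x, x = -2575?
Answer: 1154356677/903968 ≈ 1277.0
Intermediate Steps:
G = 2756/2575 (G = -2756/(-2575) = -2756*(-1/2575) = 2756/2575 ≈ 1.0703)
1367/G - 307/1312 = 1367/(2756/2575) - 307/1312 = 1367*(2575/2756) - 307*1/1312 = 3520025/2756 - 307/1312 = 1154356677/903968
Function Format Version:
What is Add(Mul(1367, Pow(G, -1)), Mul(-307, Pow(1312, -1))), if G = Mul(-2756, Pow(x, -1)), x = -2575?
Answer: Rational(1154356677, 903968) ≈ 1277.0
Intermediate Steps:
G = Rational(2756, 2575) (G = Mul(-2756, Pow(-2575, -1)) = Mul(-2756, Rational(-1, 2575)) = Rational(2756, 2575) ≈ 1.0703)
Add(Mul(1367, Pow(G, -1)), Mul(-307, Pow(1312, -1))) = Add(Mul(1367, Pow(Rational(2756, 2575), -1)), Mul(-307, Pow(1312, -1))) = Add(Mul(1367, Rational(2575, 2756)), Mul(-307, Rational(1, 1312))) = Add(Rational(3520025, 2756), Rational(-307, 1312)) = Rational(1154356677, 903968)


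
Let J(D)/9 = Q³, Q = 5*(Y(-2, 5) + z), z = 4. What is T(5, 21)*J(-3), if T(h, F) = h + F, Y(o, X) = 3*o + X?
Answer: 789750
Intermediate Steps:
Y(o, X) = X + 3*o
Q = 15 (Q = 5*((5 + 3*(-2)) + 4) = 5*((5 - 6) + 4) = 5*(-1 + 4) = 5*3 = 15)
J(D) = 30375 (J(D) = 9*15³ = 9*3375 = 30375)
T(h, F) = F + h
T(5, 21)*J(-3) = (21 + 5)*30375 = 26*30375 = 789750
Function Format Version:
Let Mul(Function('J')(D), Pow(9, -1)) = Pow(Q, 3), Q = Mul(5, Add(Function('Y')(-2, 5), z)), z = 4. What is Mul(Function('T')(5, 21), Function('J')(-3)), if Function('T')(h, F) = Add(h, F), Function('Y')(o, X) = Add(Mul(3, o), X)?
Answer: 789750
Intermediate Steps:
Function('Y')(o, X) = Add(X, Mul(3, o))
Q = 15 (Q = Mul(5, Add(Add(5, Mul(3, -2)), 4)) = Mul(5, Add(Add(5, -6), 4)) = Mul(5, Add(-1, 4)) = Mul(5, 3) = 15)
Function('J')(D) = 30375 (Function('J')(D) = Mul(9, Pow(15, 3)) = Mul(9, 3375) = 30375)
Function('T')(h, F) = Add(F, h)
Mul(Function('T')(5, 21), Function('J')(-3)) = Mul(Add(21, 5), 30375) = Mul(26, 30375) = 789750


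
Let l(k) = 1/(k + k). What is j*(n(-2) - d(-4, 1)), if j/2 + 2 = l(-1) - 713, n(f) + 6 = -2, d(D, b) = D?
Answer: 5724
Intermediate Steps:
l(k) = 1/(2*k)
n(f) = -8 (n(f) = -6 - 2 = -8)
j = -1431 (j = -4 + 2*((½)/(-1) - 713) = -4 + 2*((½)*(-1) - 713) = -4 + 2*(-½ - 713) = -4 + 2*(-1427/2) = -4 - 1427 = -1431)
j*(n(-2) - d(-4, 1)) = -1431*(-8 - 1*(-4)) = -1431*(-8 + 4) = -1431*(-4) = 5724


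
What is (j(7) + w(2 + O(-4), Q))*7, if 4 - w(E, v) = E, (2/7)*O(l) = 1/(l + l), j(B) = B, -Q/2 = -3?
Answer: 1057/16 ≈ 66.063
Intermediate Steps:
Q = 6 (Q = -2*(-3) = 6)
O(l) = 7/(4*l) (O(l) = 7/(2*(l + l)) = 7/(2*((2*l))) = 7*(1/(2*l))/2 = 7/(4*l))
w(E, v) = 4 - E
(j(7) + w(2 + O(-4), Q))*7 = (7 + (4 - (2 + (7/4)/(-4))))*7 = (7 + (4 - (2 + (7/4)*(-1/4))))*7 = (7 + (4 - (2 - 7/16)))*7 = (7 + (4 - 1*25/16))*7 = (7 + (4 - 25/16))*7 = (7 + 39/16)*7 = (151/16)*7 = 1057/16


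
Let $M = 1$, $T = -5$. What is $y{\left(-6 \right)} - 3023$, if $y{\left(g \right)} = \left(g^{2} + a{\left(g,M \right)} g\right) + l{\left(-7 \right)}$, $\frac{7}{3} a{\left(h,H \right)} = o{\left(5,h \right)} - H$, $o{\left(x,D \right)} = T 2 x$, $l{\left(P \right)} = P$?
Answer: $- \frac{20040}{7} \approx -2862.9$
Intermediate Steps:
$o{\left(x,D \right)} = - 10 x$ ($o{\left(x,D \right)} = \left(-5\right) 2 x = - 10 x$)
$a{\left(h,H \right)} = - \frac{150}{7} - \frac{3 H}{7}$ ($a{\left(h,H \right)} = \frac{3 \left(\left(-10\right) 5 - H\right)}{7} = \frac{3 \left(-50 - H\right)}{7} = - \frac{150}{7} - \frac{3 H}{7}$)
$y{\left(g \right)} = -7 + g^{2} - \frac{153 g}{7}$ ($y{\left(g \right)} = \left(g^{2} + \left(- \frac{150}{7} - \frac{3}{7}\right) g\right) - 7 = \left(g^{2} - \frac{153 g}{7}\right) - 7 = -7 + g^{2} - \frac{153 g}{7}$)
$y{\left(-6 \right)} - 3023 = \left(-7 + \left(-6\right)^{2} - - \frac{918}{7}\right) - 3023 = \left(-7 + 36 + \frac{918}{7}\right) - 3023 = \frac{1121}{7} - 3023 = - \frac{20040}{7}$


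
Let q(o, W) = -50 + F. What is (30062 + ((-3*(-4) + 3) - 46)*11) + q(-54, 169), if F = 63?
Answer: 29734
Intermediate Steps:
q(o, W) = 13 (q(o, W) = -50 + 63 = 13)
(30062 + ((-3*(-4) + 3) - 46)*11) + q(-54, 169) = (30062 + ((-3*(-4) + 3) - 46)*11) + 13 = (30062 + ((12 + 3) - 46)*11) + 13 = (30062 + (15 - 46)*11) + 13 = (30062 - 31*11) + 13 = (30062 - 341) + 13 = 29721 + 13 = 29734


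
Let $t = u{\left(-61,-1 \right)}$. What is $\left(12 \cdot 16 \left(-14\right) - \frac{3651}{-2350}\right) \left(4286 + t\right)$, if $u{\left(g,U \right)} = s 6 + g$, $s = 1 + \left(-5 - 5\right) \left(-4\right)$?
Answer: $- \frac{28226089179}{2350} \approx -1.2011 \cdot 10^{7}$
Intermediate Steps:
$s = 41$ ($s = 1 - -40 = 1 + 40 = 41$)
$u{\left(g,U \right)} = 246 + g$ ($u{\left(g,U \right)} = 41 \cdot 6 + g = 246 + g$)
$t = 185$ ($t = 246 - 61 = 185$)
$\left(12 \cdot 16 \left(-14\right) - \frac{3651}{-2350}\right) \left(4286 + t\right) = \left(12 \cdot 16 \left(-14\right) - \frac{3651}{-2350}\right) \left(4286 + 185\right) = \left(192 \left(-14\right) - - \frac{3651}{2350}\right) 4471 = \left(-2688 + \frac{3651}{2350}\right) 4471 = \left(- \frac{6313149}{2350}\right) 4471 = - \frac{28226089179}{2350}$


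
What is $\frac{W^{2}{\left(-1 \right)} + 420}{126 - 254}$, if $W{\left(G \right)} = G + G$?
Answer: $- \frac{53}{16} \approx -3.3125$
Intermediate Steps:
$W{\left(G \right)} = 2 G$
$\frac{W^{2}{\left(-1 \right)} + 420}{126 - 254} = \frac{\left(2 \left(-1\right)\right)^{2} + 420}{126 - 254} = \frac{\left(-2\right)^{2} + 420}{-128} = \left(4 + 420\right) \left(- \frac{1}{128}\right) = 424 \left(- \frac{1}{128}\right) = - \frac{53}{16}$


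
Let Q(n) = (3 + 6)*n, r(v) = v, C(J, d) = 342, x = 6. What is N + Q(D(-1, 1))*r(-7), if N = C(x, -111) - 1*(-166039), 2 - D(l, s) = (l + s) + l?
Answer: 166192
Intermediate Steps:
D(l, s) = 2 - s - 2*l (D(l, s) = 2 - ((l + s) + l) = 2 - (s + 2*l) = 2 + (-s - 2*l) = 2 - s - 2*l)
Q(n) = 9*n
N = 166381 (N = 342 - 1*(-166039) = 342 + 166039 = 166381)
N + Q(D(-1, 1))*r(-7) = 166381 + (9*(2 - 1*1 - 2*(-1)))*(-7) = 166381 + (9*(2 - 1 + 2))*(-7) = 166381 + (9*3)*(-7) = 166381 + 27*(-7) = 166381 - 189 = 166192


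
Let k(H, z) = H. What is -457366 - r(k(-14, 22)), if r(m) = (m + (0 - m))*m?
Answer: -457366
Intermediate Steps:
r(m) = 0 (r(m) = (m - m)*m = 0*m = 0)
-457366 - r(k(-14, 22)) = -457366 - 1*0 = -457366 + 0 = -457366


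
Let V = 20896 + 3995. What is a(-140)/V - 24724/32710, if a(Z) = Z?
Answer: -309992242/407092305 ≈ -0.76148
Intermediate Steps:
V = 24891
a(-140)/V - 24724/32710 = -140/24891 - 24724/32710 = -140*1/24891 - 24724*1/32710 = -140/24891 - 12362/16355 = -309992242/407092305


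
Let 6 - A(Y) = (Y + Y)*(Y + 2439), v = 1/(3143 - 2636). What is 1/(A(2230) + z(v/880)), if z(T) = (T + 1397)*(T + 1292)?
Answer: -199058745600/3785860460205011759 ≈ -5.2580e-8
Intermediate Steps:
v = 1/507 ≈ 0.0019724
A(Y) = 6 - 2*Y*(2439 + Y) (A(Y) = 6 - (Y + Y)*(Y + 2439) = 6 - 2*Y*(2439 + Y))
z(T) = (1292 + T)*(1397 + T) (z(T) = (1397 + T)*(1292 + T) = (1292 + T)*(1397 + T))
1/(A(2230) + z(v/880)) = 1/((6 - 4878*2230 - 2*2230**2) + (1804924 + ((1/507)/880)**2 + 2689*((1/507)/880))) = 1/((6 - 10877940 - 2*4972900) + (1804924 + ((1/507)*(1/880))**2 + 2689*((1/507)*(1/880)))) = 1/((6 - 10877940 - 9945800) + (1804924 + (1/446160)**2 + 2689*(1/446160))) = 1/(-20823734 + (1804924 + 1/199058745600 + 2689/446160)) = 1/(-20823734 + 359285908543058641/199058745600) = 1/(-3785860460205011759/199058745600) = -199058745600/3785860460205011759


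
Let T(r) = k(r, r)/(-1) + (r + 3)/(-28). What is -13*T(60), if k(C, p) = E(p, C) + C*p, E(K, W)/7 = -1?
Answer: 186953/4 ≈ 46738.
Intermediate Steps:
E(K, W) = -7 (E(K, W) = 7*(-1) = -7)
k(C, p) = -7 + C*p
T(r) = 193/28 - r² - r/28 (T(r) = (-7 + r*r)/(-1) + (r + 3)/(-28) = (-7 + r²)*(-1) + (3 + r)*(-1/28) = (7 - r²) + (-3/28 - r/28) = 193/28 - r² - r/28)
-13*T(60) = -13*(193/28 - 1*60² - 1/28*60) = -13*(193/28 - 1*3600 - 15/7) = -13*(193/28 - 3600 - 15/7) = -13*(-14381/4) = 186953/4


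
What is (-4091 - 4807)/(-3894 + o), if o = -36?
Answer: 1483/655 ≈ 2.2641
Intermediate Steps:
(-4091 - 4807)/(-3894 + o) = (-4091 - 4807)/(-3894 - 36) = -8898/(-3930) = -8898*(-1/3930) = 1483/655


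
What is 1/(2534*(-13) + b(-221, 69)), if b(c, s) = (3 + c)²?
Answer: 1/14582 ≈ 6.8578e-5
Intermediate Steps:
1/(2534*(-13) + b(-221, 69)) = 1/(2534*(-13) + (3 - 221)²) = 1/(-32942 + (-218)²) = 1/(-32942 + 47524) = 1/14582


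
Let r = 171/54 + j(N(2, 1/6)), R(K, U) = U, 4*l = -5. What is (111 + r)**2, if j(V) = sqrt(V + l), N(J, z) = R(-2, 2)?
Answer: 117313/9 + 685*sqrt(3)/6 ≈ 13233.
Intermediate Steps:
l = -5/4 (l = (1/4)*(-5) = -5/4 ≈ -1.2500)
N(J, z) = 2
j(V) = sqrt(-5/4 + V) (j(V) = sqrt(V - 5/4) = sqrt(-5/4 + V))
r = 19/6 + sqrt(3)/2 (r = 171/54 + sqrt(-5 + 4*2)/2 = 171*(1/54) + sqrt(-5 + 8)/2 = 19/6 + sqrt(3)/2 ≈ 4.0327)
(111 + r)**2 = (111 + (19/6 + sqrt(3)/2))**2 = (685/6 + sqrt(3)/2)**2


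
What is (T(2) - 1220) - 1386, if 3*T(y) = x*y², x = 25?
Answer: -7718/3 ≈ -2572.7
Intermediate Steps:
T(y) = 25*y²/3 (T(y) = (25*y²)/3 = 25*y²/3)
(T(2) - 1220) - 1386 = ((25/3)*2² - 1220) - 1386 = ((25/3)*4 - 1220) - 1386 = (100/3 - 1220) - 1386 = -3560/3 - 1386 = -7718/3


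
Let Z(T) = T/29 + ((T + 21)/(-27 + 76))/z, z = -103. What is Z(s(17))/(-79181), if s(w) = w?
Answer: -84697/11589168703 ≈ -7.3083e-6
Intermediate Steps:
Z(T) = -3/721 + 5018*T/146363 (Z(T) = T/29 + ((T + 21)/(-27 + 76))/(-103) = T*(1/29) + ((21 + T)/49)*(-1/103) = T/29 + ((21 + T)*(1/49))*(-1/103) = T/29 + (3/7 + T/49)*(-1/103) = T/29 + (-3/721 - T/5047) = -3/721 + 5018*T/146363)
Z(s(17))/(-79181) = (-3/721 + (5018/146363)*17)/(-79181) = (-3/721 + 85306/146363)*(-1/79181) = (84697/146363)*(-1/79181) = -84697/11589168703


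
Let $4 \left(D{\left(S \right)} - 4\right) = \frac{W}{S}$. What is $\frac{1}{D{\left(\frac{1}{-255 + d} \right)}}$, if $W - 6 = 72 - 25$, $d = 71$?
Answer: $- \frac{1}{2434} \approx -0.00041085$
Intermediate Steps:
$W = 53$ ($W = 6 + \left(72 - 25\right) = 6 + 47 = 53$)
$D{\left(S \right)} = 4 + \frac{53}{4 S}$ ($D{\left(S \right)} = 4 + \frac{53 \frac{1}{S}}{4} = 4 + \frac{53}{4 S}$)
$\frac{1}{D{\left(\frac{1}{-255 + d} \right)}} = \frac{1}{4 + \frac{53}{4 \frac{1}{-255 + 71}}} = \frac{1}{4 + \frac{53}{4 \frac{1}{-184}}} = \frac{1}{4 + \frac{53}{4 \left(- \frac{1}{184}\right)}} = \frac{1}{4 + \frac{53}{4} \left(-184\right)} = \frac{1}{4 - 2438} = \frac{1}{-2434} = - \frac{1}{2434}$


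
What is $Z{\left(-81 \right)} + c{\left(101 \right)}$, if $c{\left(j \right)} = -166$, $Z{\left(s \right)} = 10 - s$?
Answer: $-75$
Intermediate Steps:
$Z{\left(-81 \right)} + c{\left(101 \right)} = \left(10 - -81\right) - 166 = \left(10 + 81\right) - 166 = 91 - 166 = -75$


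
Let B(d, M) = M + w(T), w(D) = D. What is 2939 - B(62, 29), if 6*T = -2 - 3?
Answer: 17465/6 ≈ 2910.8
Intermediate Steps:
T = -⅚ (T = (-2 - 3)/6 = (⅙)*(-5) = -⅚ ≈ -0.83333)
B(d, M) = -⅚ + M (B(d, M) = M - ⅚ = -⅚ + M)
2939 - B(62, 29) = 2939 - (-⅚ + 29) = 2939 - 1*169/6 = 2939 - 169/6 = 17465/6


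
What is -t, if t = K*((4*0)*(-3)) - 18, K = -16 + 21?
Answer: 18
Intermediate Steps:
K = 5
t = -18 (t = 5*((4*0)*(-3)) - 18 = 5*(0*(-3)) - 18 = 5*0 - 18 = 0 - 18 = -18)
-t = -1*(-18) = 18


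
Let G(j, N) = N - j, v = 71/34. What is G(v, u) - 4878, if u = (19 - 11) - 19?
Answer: -166297/34 ≈ -4891.1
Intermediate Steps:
v = 71/34 (v = 71*(1/34) = 71/34 ≈ 2.0882)
u = -11 (u = 8 - 19 = -11)
G(v, u) - 4878 = (-11 - 1*71/34) - 4878 = (-11 - 71/34) - 4878 = -445/34 - 4878 = -166297/34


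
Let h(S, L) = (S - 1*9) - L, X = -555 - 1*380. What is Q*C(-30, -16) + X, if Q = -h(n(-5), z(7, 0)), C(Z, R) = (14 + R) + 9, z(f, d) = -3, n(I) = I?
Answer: -858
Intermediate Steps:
C(Z, R) = 23 + R
X = -935 (X = -555 - 380 = -935)
h(S, L) = -9 + S - L (h(S, L) = (S - 9) - L = (-9 + S) - L = -9 + S - L)
Q = 11 (Q = -(-9 - 5 - 1*(-3)) = -(-9 - 5 + 3) = -1*(-11) = 11)
Q*C(-30, -16) + X = 11*(23 - 16) - 935 = 11*7 - 935 = 77 - 935 = -858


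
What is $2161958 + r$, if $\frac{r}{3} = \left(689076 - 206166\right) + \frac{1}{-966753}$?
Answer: $\frac{1163547818687}{322251} \approx 3.6107 \cdot 10^{6}$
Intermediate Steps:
$r = \frac{466854691229}{322251}$ ($r = 3 \left(\left(689076 - 206166\right) + \frac{1}{-966753}\right) = 3 \left(482910 - \frac{1}{966753}\right) = 3 \cdot \frac{466854691229}{966753} = \frac{466854691229}{322251} \approx 1.4487 \cdot 10^{6}$)
$2161958 + r = 2161958 + \frac{466854691229}{322251} = \frac{1163547818687}{322251}$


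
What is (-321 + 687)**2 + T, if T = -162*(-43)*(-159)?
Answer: -973638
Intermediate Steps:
T = -1107594 (T = 6966*(-159) = -1107594)
(-321 + 687)**2 + T = (-321 + 687)**2 - 1107594 = 366**2 - 1107594 = 133956 - 1107594 = -973638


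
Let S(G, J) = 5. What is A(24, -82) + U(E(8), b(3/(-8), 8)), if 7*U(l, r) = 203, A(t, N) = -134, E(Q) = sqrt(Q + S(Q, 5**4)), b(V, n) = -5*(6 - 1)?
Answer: -105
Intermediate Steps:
b(V, n) = -25 (b(V, n) = -5*5 = -25)
E(Q) = sqrt(5 + Q) (E(Q) = sqrt(Q + 5) = sqrt(5 + Q))
U(l, r) = 29 (U(l, r) = (1/7)*203 = 29)
A(24, -82) + U(E(8), b(3/(-8), 8)) = -134 + 29 = -105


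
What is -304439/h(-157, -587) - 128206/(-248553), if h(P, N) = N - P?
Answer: 75724355347/106877790 ≈ 708.51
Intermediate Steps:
-304439/h(-157, -587) - 128206/(-248553) = -304439/(-587 - 1*(-157)) - 128206/(-248553) = -304439/(-587 + 157) - 128206*(-1/248553) = -304439/(-430) + 128206/248553 = -304439*(-1/430) + 128206/248553 = 304439/430 + 128206/248553 = 75724355347/106877790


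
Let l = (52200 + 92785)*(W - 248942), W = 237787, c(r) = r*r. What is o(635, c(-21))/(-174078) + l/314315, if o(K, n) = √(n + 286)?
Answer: -323461535/62863 - √727/174078 ≈ -5145.5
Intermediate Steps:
c(r) = r²
l = -1617307675 (l = (52200 + 92785)*(237787 - 248942) = 144985*(-11155) = -1617307675)
o(K, n) = √(286 + n)
o(635, c(-21))/(-174078) + l/314315 = √(286 + (-21)²)/(-174078) - 1617307675/314315 = √(286 + 441)*(-1/174078) - 1617307675*1/314315 = √727*(-1/174078) - 323461535/62863 = -√727/174078 - 323461535/62863 = -323461535/62863 - √727/174078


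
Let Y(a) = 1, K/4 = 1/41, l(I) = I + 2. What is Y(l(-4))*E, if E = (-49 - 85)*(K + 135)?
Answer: -742226/41 ≈ -18103.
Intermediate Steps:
l(I) = 2 + I
K = 4/41 ≈ 0.097561
E = -742226/41 (E = (-49 - 85)*(4/41 + 135) = -134*5539/41 = -742226/41 ≈ -18103.)
Y(l(-4))*E = 1*(-742226/41) = -742226/41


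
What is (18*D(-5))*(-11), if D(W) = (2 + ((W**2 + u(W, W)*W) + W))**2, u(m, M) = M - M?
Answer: -95832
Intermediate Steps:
u(m, M) = 0
D(W) = (2 + W + W**2)**2 (D(W) = (2 + ((W**2 + 0*W) + W))**2 = (2 + ((W**2 + 0) + W))**2 = (2 + (W**2 + W))**2 = (2 + (W + W**2))**2 = (2 + W + W**2)**2)
(18*D(-5))*(-11) = (18*(2 - 5 + (-5)**2)**2)*(-11) = (18*(2 - 5 + 25)**2)*(-11) = (18*22**2)*(-11) = (18*484)*(-11) = 8712*(-11) = -95832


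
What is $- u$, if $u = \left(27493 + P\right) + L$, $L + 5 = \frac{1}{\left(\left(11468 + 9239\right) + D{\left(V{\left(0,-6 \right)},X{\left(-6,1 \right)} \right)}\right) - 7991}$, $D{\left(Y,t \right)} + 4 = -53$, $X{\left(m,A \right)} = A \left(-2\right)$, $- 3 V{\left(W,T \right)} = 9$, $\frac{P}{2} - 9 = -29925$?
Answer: $\frac{409442695}{12659} \approx 32344.0$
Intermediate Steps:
$P = -59832$ ($P = 18 + 2 \left(-29925\right) = 18 - 59850 = -59832$)
$V{\left(W,T \right)} = -3$ ($V{\left(W,T \right)} = \left(- \frac{1}{3}\right) 9 = -3$)
$X{\left(m,A \right)} = - 2 A$
$D{\left(Y,t \right)} = -57$ ($D{\left(Y,t \right)} = -4 - 53 = -57$)
$L = - \frac{63294}{12659}$ ($L = -5 + \frac{1}{\left(\left(11468 + 9239\right) - 57\right) - 7991} = -5 + \frac{1}{\left(20707 - 57\right) - 7991} = -5 + \frac{1}{20650 - 7991} = -5 + \frac{1}{12659} = - \frac{63294}{12659} \approx -4.9999$)
$u = - \frac{409442695}{12659}$ ($u = \left(27493 - 59832\right) - \frac{63294}{12659} = -32339 - \frac{63294}{12659} = - \frac{409442695}{12659} \approx -32344.0$)
$- u = \left(-1\right) \left(- \frac{409442695}{12659}\right) = \frac{409442695}{12659}$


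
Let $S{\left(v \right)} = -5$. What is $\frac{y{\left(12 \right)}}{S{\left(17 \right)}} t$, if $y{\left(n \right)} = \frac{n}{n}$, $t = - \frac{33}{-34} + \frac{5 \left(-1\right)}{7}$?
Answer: $- \frac{61}{1190} \approx -0.05126$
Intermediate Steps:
$t = \frac{61}{238}$ ($t = \left(-33\right) \left(- \frac{1}{34}\right) - \frac{5}{7} = \frac{33}{34} - \frac{5}{7} = \frac{61}{238} \approx 0.2563$)
$y{\left(n \right)} = 1$
$\frac{y{\left(12 \right)}}{S{\left(17 \right)}} t = 1 \frac{1}{-5} \cdot \frac{61}{238} = 1 \left(- \frac{1}{5}\right) \frac{61}{238} = \left(- \frac{1}{5}\right) \frac{61}{238} = - \frac{61}{1190}$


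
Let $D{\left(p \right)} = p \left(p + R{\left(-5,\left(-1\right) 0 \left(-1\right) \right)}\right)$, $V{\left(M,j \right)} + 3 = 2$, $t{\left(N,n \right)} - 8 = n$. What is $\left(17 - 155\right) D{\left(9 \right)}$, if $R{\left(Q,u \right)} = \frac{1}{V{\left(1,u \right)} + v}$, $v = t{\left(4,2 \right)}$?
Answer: $-11316$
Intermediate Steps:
$t{\left(N,n \right)} = 8 + n$
$V{\left(M,j \right)} = -1$ ($V{\left(M,j \right)} = -3 + 2 = -1$)
$v = 10$ ($v = 8 + 2 = 10$)
$R{\left(Q,u \right)} = \frac{1}{9}$ ($R{\left(Q,u \right)} = \frac{1}{-1 + 10} = \frac{1}{9}$)
$D{\left(p \right)} = p \left(\frac{1}{9} + p\right)$ ($D{\left(p \right)} = p \left(p + \frac{1}{9}\right) = p \left(\frac{1}{9} + p\right)$)
$\left(17 - 155\right) D{\left(9 \right)} = \left(17 - 155\right) 9 \left(\frac{1}{9} + 9\right) = - 138 \cdot 9 \cdot \frac{82}{9} = \left(-138\right) 82 = -11316$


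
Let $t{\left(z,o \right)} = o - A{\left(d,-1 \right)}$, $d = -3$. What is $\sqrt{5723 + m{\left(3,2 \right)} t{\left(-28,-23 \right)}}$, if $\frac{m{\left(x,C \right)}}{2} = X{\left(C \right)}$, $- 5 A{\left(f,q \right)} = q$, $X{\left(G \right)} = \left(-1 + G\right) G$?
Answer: $\frac{\sqrt{140755}}{5} \approx 75.035$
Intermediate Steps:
$X{\left(G \right)} = G \left(-1 + G\right)$
$A{\left(f,q \right)} = - \frac{q}{5}$
$m{\left(x,C \right)} = 2 C \left(-1 + C\right)$
$t{\left(z,o \right)} = - \frac{1}{5} + o$ ($t{\left(z,o \right)} = o - \left(- \frac{1}{5}\right) \left(-1\right) = o - \frac{1}{5} = - \frac{1}{5} + o$)
$\sqrt{5723 + m{\left(3,2 \right)} t{\left(-28,-23 \right)}} = \sqrt{5723 + 2 \cdot 2 \left(-1 + 2\right) \left(- \frac{1}{5} - 23\right)} = \sqrt{5723 + 2 \cdot 2 \cdot 1 \left(- \frac{116}{5}\right)} = \sqrt{5723 + 4 \left(- \frac{116}{5}\right)} = \sqrt{5723 - \frac{464}{5}} = \sqrt{\frac{28151}{5}} = \frac{\sqrt{140755}}{5}$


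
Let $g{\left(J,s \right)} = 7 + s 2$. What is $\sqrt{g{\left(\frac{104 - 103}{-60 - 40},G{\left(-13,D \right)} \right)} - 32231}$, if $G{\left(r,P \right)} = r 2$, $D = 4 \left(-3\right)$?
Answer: $2 i \sqrt{8069} \approx 179.66 i$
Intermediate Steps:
$D = -12$
$G{\left(r,P \right)} = 2 r$
$g{\left(J,s \right)} = 7 + 2 s$
$\sqrt{g{\left(\frac{104 - 103}{-60 - 40},G{\left(-13,D \right)} \right)} - 32231} = \sqrt{\left(7 + 2 \cdot 2 \left(-13\right)\right) - 32231} = \sqrt{\left(7 + 2 \left(-26\right)\right) - 32231} = \sqrt{\left(7 - 52\right) - 32231} = \sqrt{-45 - 32231} = \sqrt{-32276} = 2 i \sqrt{8069}$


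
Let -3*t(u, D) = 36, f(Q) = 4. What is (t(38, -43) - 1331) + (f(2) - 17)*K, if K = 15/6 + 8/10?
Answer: -13859/10 ≈ -1385.9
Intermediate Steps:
K = 33/10 (K = 15*(1/6) + 8*(1/10) = 5/2 + 4/5 = 33/10 ≈ 3.3000)
t(u, D) = -12 (t(u, D) = -1/3*36 = -12)
(t(38, -43) - 1331) + (f(2) - 17)*K = (-12 - 1331) + (4 - 17)*(33/10) = -1343 - 13*33/10 = -1343 - 429/10 = -13859/10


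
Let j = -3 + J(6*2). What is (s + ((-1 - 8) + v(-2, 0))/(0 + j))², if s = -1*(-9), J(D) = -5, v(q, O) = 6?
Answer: 5625/64 ≈ 87.891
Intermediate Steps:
j = -8 (j = -3 - 5 = -8)
s = 9
(s + ((-1 - 8) + v(-2, 0))/(0 + j))² = (9 + ((-1 - 8) + 6)/(0 - 8))² = (9 + (-9 + 6)/(-8))² = (9 - 3*(-⅛))² = (9 + 3/8)² = (75/8)² = 5625/64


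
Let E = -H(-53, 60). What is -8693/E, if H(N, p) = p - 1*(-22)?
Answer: 8693/82 ≈ 106.01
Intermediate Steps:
H(N, p) = 22 + p (H(N, p) = p + 22 = 22 + p)
E = -82 (E = -(22 + 60) = -1*82 = -82)
-8693/E = -8693/(-82) = -8693*(-1/82) = 8693/82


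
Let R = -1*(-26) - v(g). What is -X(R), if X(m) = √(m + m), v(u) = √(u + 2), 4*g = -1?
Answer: -√(52 - √7) ≈ -7.0253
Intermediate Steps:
g = -¼ (g = (¼)*(-1) = -¼ ≈ -0.25000)
v(u) = √(2 + u)
R = 26 - √7/2 (R = -1*(-26) - √(2 - ¼) = 26 - √(7/4) = 26 - √7/2 ≈ 24.677)
X(m) = √2*√m (X(m) = √(2*m) = √2*√m)
-X(R) = -√2*√(26 - √7/2)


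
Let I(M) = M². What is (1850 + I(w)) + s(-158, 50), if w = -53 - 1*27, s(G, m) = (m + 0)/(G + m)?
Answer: 445475/54 ≈ 8249.5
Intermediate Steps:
s(G, m) = m/(G + m)
w = -80 (w = -53 - 27 = -80)
(1850 + I(w)) + s(-158, 50) = (1850 + (-80)²) + 50/(-158 + 50) = (1850 + 6400) + 50/(-108) = 8250 + 50*(-1/108) = 8250 - 25/54 = 445475/54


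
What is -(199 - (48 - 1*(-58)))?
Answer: -93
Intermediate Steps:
-(199 - (48 - 1*(-58))) = -(199 - (48 + 58)) = -(199 - 1*106) = -(199 - 106) = -1*93 = -93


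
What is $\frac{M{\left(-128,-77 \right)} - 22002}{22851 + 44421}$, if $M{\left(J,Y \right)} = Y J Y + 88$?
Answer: $- \frac{390413}{33636} \approx -11.607$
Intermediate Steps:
$M{\left(J,Y \right)} = 88 + J Y^{2}$ ($M{\left(J,Y \right)} = J Y Y + 88 = J Y^{2} + 88 = 88 + J Y^{2}$)
$\frac{M{\left(-128,-77 \right)} - 22002}{22851 + 44421} = \frac{\left(88 - 128 \left(-77\right)^{2}\right) - 22002}{22851 + 44421} = \frac{\left(88 - 758912\right) - 22002}{67272} = \left(\left(88 - 758912\right) - 22002\right) \frac{1}{67272} = \left(-758824 - 22002\right) \frac{1}{67272} = \left(-780826\right) \frac{1}{67272} = - \frac{390413}{33636}$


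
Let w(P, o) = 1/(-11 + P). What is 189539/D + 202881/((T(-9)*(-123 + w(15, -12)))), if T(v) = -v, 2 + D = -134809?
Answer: -12248881645/66192201 ≈ -185.05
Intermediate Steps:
D = -134811 (D = -2 - 134809 = -134811)
189539/D + 202881/((T(-9)*(-123 + w(15, -12)))) = 189539/(-134811) + 202881/(((-1*(-9))*(-123 + 1/(-11 + 15)))) = 189539*(-1/134811) + 202881/((9*(-123 + 1/4))) = -189539/134811 + 202881/((9*(-123 + ¼))) = -189539/134811 + 202881/((9*(-491/4))) = -189539/134811 + 202881/(-4419/4) = -189539/134811 + 202881*(-4/4419) = -189539/134811 - 270508/1473 = -12248881645/66192201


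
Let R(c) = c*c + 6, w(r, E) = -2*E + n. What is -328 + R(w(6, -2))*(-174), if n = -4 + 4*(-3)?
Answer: -26428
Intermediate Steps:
n = -16 (n = -4 - 12 = -16)
w(r, E) = -16 - 2*E (w(r, E) = -2*E - 16 = -16 - 2*E)
R(c) = 6 + c² (R(c) = c² + 6 = 6 + c²)
-328 + R(w(6, -2))*(-174) = -328 + (6 + (-16 - 2*(-2))²)*(-174) = -328 + (6 + (-16 + 4)²)*(-174) = -328 + (6 + (-12)²)*(-174) = -328 + (6 + 144)*(-174) = -328 + 150*(-174) = -328 - 26100 = -26428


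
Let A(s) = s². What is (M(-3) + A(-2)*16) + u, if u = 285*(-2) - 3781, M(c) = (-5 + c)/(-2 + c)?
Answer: -21427/5 ≈ -4285.4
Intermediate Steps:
M(c) = (-5 + c)/(-2 + c)
u = -4351 (u = -570 - 3781 = -4351)
(M(-3) + A(-2)*16) + u = ((-5 - 3)/(-2 - 3) + (-2)²*16) - 4351 = (-8/(-5) + 4*16) - 4351 = (-⅕*(-8) + 64) - 4351 = (8/5 + 64) - 4351 = 328/5 - 4351 = -21427/5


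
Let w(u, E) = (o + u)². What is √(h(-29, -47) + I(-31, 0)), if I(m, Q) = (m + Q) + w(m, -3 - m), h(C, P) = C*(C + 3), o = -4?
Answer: 2*√487 ≈ 44.136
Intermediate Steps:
w(u, E) = (-4 + u)²
h(C, P) = C*(3 + C)
I(m, Q) = Q + m + (-4 + m)² (I(m, Q) = (m + Q) + (-4 + m)² = (Q + m) + (-4 + m)² = Q + m + (-4 + m)²)
√(h(-29, -47) + I(-31, 0)) = √(-29*(3 - 29) + (0 - 31 + (-4 - 31)²)) = √(-29*(-26) + (0 - 31 + (-35)²)) = √(754 + (0 - 31 + 1225)) = √(754 + 1194) = √1948 = 2*√487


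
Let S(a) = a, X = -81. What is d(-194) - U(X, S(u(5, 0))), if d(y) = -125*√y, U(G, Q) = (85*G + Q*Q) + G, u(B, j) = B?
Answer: 6941 - 125*I*√194 ≈ 6941.0 - 1741.0*I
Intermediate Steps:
U(G, Q) = Q² + 86*G (U(G, Q) = (85*G + Q²) + G = (Q² + 85*G) + G = Q² + 86*G)
d(-194) - U(X, S(u(5, 0))) = -125*I*√194 - (5² + 86*(-81)) = -125*I*√194 - (25 - 6966) = -125*I*√194 - 1*(-6941) = -125*I*√194 + 6941 = 6941 - 125*I*√194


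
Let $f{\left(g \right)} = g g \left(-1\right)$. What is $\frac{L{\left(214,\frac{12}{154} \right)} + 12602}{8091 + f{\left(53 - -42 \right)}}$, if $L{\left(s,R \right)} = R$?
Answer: $- \frac{485180}{35959} \approx -13.493$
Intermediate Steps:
$f{\left(g \right)} = - g^{2}$ ($f{\left(g \right)} = g^{2} \left(-1\right) = - g^{2}$)
$\frac{L{\left(214,\frac{12}{154} \right)} + 12602}{8091 + f{\left(53 - -42 \right)}} = \frac{\frac{12}{154} + 12602}{8091 - \left(53 - -42\right)^{2}} = \frac{12 \cdot \frac{1}{154} + 12602}{8091 - \left(53 + 42\right)^{2}} = \frac{\frac{6}{77} + 12602}{8091 - 95^{2}} = \frac{970360}{77 \left(8091 - 9025\right)} = \frac{970360}{77 \left(-934\right)} = \frac{970360}{77} \left(- \frac{1}{934}\right) = - \frac{485180}{35959}$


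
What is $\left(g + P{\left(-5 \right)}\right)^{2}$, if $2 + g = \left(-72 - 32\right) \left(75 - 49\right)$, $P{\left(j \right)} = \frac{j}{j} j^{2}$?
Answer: $7187761$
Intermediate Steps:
$P{\left(j \right)} = j^{2}$ ($P{\left(j \right)} = 1 j^{2} = j^{2}$)
$g = -2706$ ($g = -2 + \left(-72 - 32\right) \left(75 - 49\right) = -2 + \left(-72 - 32\right) 26 = -2 - 2704 = -2706$)
$\left(g + P{\left(-5 \right)}\right)^{2} = \left(-2706 + \left(-5\right)^{2}\right)^{2} = \left(-2706 + 25\right)^{2} = \left(-2681\right)^{2} = 7187761$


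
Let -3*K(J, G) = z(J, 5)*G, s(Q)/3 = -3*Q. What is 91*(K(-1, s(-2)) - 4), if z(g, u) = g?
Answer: 182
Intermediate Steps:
s(Q) = -9*Q (s(Q) = 3*(-3*Q) = -9*Q)
K(J, G) = -G*J/3 (K(J, G) = -J*G/3 = -G*J/3)
91*(K(-1, s(-2)) - 4) = 91*(-1/3*(-9*(-2))*(-1) - 4) = 91*(-1/3*18*(-1) - 4) = 91*(6 - 4) = 91*2 = 182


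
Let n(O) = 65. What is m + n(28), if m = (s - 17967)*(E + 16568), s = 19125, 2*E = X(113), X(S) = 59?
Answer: 19219970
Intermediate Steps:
E = 59/2 (E = (½)*59 = 59/2 ≈ 29.500)
m = 19219905 (m = (19125 - 17967)*(59/2 + 16568) = 1158*(33195/2) = 19219905)
m + n(28) = 19219905 + 65 = 19219970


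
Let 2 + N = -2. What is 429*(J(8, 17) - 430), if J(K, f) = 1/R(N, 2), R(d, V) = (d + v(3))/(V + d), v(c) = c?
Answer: -183612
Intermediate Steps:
N = -4 (N = -2 - 2 = -4)
R(d, V) = (3 + d)/(V + d) (R(d, V) = (d + 3)/(V + d) = (3 + d)/(V + d))
J(K, f) = 2 (J(K, f) = 1/((3 - 4)/(2 - 4)) = 1/(-1/(-2)) = 1/(-½*(-1)) = 1/(½) = 2)
429*(J(8, 17) - 430) = 429*(2 - 430) = 429*(-428) = -183612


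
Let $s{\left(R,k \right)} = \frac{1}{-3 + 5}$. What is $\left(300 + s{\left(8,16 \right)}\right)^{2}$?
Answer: $\frac{361201}{4} \approx 90300.0$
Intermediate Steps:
$s{\left(R,k \right)} = \frac{1}{2}$
$\left(300 + s{\left(8,16 \right)}\right)^{2} = \left(300 + \frac{1}{2}\right)^{2} = \left(\frac{601}{2}\right)^{2} = \frac{361201}{4}$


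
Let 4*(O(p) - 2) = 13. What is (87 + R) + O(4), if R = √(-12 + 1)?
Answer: 369/4 + I*√11 ≈ 92.25 + 3.3166*I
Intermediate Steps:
O(p) = 21/4 (O(p) = 2 + (¼)*13 = 2 + 13/4 = 21/4)
R = I*√11 (R = √(-11) = I*√11 ≈ 3.3166*I)
(87 + R) + O(4) = (87 + I*√11) + 21/4 = 369/4 + I*√11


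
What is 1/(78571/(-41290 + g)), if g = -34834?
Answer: -76124/78571 ≈ -0.96886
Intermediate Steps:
1/(78571/(-41290 + g)) = 1/(78571/(-41290 - 34834)) = 1/(78571/(-76124)) = 1/(78571*(-1/76124)) = 1/(-78571/76124) = -76124/78571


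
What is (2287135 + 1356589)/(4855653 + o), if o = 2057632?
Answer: 3643724/6913285 ≈ 0.52706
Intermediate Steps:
(2287135 + 1356589)/(4855653 + o) = (2287135 + 1356589)/(4855653 + 2057632) = 3643724/6913285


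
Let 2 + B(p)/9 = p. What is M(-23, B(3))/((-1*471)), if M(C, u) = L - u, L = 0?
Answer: 3/157 ≈ 0.019108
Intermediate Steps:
B(p) = -18 + 9*p
M(C, u) = -u (M(C, u) = 0 - u = -u)
M(-23, B(3))/((-1*471)) = (-(-18 + 9*3))/((-1*471)) = -(-18 + 27)/(-471) = -1*9*(-1/471) = -9*(-1/471) = 3/157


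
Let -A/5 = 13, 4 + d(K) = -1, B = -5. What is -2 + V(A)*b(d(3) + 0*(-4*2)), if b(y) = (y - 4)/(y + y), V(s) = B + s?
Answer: -65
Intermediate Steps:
d(K) = -5 (d(K) = -4 - 1 = -5)
A = -65 (A = -5*13 = -65)
V(s) = -5 + s
b(y) = (-4 + y)/(2*y) (b(y) = (-4 + y)/((2*y)) = (-4 + y)*(1/(2*y)) = (-4 + y)/(2*y))
-2 + V(A)*b(d(3) + 0*(-4*2)) = -2 + (-5 - 65)*((-4 + (-5 + 0*(-4*2)))/(2*(-5 + 0*(-4*2)))) = -2 - 35*(-4 + (-5 + 0*(-8)))/(-5 + 0*(-8)) = -2 - 35*(-4 + (-5 + 0))/(-5 + 0) = -2 - 35*(-4 - 5)/(-5) = -2 - 35*(-1)*(-9)/5 = -2 - 70*9/10 = -2 - 63 = -65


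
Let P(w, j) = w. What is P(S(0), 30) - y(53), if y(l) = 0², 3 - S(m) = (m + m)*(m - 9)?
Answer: 3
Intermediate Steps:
S(m) = 3 - 2*m*(-9 + m) (S(m) = 3 - (m + m)*(m - 9) = 3 - 2*m*(-9 + m))
y(l) = 0
P(S(0), 30) - y(53) = (3 - 2*0² + 18*0) - 1*0 = (3 - 2*0 + 0) + 0 = (3 + 0 + 0) + 0 = 3 + 0 = 3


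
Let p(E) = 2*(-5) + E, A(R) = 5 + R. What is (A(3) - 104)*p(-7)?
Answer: 1632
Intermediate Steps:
p(E) = -10 + E
(A(3) - 104)*p(-7) = ((5 + 3) - 104)*(-10 - 7) = (8 - 104)*(-17) = -96*(-17) = 1632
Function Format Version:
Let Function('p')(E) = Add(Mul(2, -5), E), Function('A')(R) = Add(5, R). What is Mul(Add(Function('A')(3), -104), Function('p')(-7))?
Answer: 1632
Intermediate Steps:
Function('p')(E) = Add(-10, E)
Mul(Add(Function('A')(3), -104), Function('p')(-7)) = Mul(Add(Add(5, 3), -104), Add(-10, -7)) = Mul(Add(8, -104), -17) = Mul(-96, -17) = 1632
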